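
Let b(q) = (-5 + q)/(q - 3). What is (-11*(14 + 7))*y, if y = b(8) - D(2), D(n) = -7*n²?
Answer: -33033/5 ≈ -6606.6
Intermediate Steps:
b(q) = (-5 + q)/(-3 + q)
y = 143/5 (y = (-5 + 8)/(-3 + 8) - (-7)*2² = 3/5 - (-7)*4 = (⅕)*3 - 1*(-28) = ⅗ + 28 = 143/5 ≈ 28.600)
(-11*(14 + 7))*y = -11*(14 + 7)*(143/5) = -11*21*(143/5) = -231*143/5 = -33033/5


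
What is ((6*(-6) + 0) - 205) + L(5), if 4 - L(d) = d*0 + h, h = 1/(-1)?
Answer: -236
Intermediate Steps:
h = -1
L(d) = 5 (L(d) = 4 - (d*0 - 1) = 4 - (0 - 1) = 4 - 1*(-1) = 4 + 1 = 5)
((6*(-6) + 0) - 205) + L(5) = ((6*(-6) + 0) - 205) + 5 = ((-36 + 0) - 205) + 5 = (-36 - 205) + 5 = -241 + 5 = -236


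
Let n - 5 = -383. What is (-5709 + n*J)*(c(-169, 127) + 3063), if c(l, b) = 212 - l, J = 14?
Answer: -37887444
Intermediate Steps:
n = -378 (n = 5 - 383 = -378)
(-5709 + n*J)*(c(-169, 127) + 3063) = (-5709 - 378*14)*((212 - 1*(-169)) + 3063) = (-5709 - 5292)*((212 + 169) + 3063) = -11001*(381 + 3063) = -11001*3444 = -37887444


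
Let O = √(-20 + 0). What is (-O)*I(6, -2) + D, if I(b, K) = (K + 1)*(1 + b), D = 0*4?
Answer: 14*I*√5 ≈ 31.305*I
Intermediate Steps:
D = 0
I(b, K) = (1 + K)*(1 + b)
O = 2*I*√5 (O = √(-20) = 2*I*√5 ≈ 4.4721*I)
(-O)*I(6, -2) + D = (-2*I*√5)*(1 - 2 + 6 - 2*6) + 0 = (-2*I*√5)*(1 - 2 + 6 - 12) + 0 = -2*I*√5*(-7) + 0 = 14*I*√5 + 0 = 14*I*√5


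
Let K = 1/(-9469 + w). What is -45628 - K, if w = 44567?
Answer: -1601451545/35098 ≈ -45628.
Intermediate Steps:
K = 1/35098 (K = 1/(-9469 + 44567) = 1/35098 ≈ 2.8492e-5)
-45628 - K = -45628 - 1*1/35098 = -45628 - 1/35098 = -1601451545/35098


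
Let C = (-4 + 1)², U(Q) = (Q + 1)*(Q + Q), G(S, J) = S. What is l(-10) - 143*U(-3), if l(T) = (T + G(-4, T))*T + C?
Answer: -1567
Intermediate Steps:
U(Q) = 2*Q*(1 + Q) (U(Q) = (1 + Q)*(2*Q) = 2*Q*(1 + Q))
C = 9 (C = (-3)² = 9)
l(T) = 9 + T*(-4 + T) (l(T) = (T - 4)*T + 9 = (-4 + T)*T + 9 = T*(-4 + T) + 9 = 9 + T*(-4 + T))
l(-10) - 143*U(-3) = (9 + (-10)² - 4*(-10)) - 286*(-3)*(1 - 3) = (9 + 100 + 40) - 286*(-3)*(-2) = 149 - 143*12 = 149 - 1716 = -1567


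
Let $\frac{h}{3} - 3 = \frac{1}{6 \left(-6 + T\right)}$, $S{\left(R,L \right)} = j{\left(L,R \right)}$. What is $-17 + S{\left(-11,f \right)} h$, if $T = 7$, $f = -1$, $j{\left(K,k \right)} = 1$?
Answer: $- \frac{15}{2} \approx -7.5$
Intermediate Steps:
$S{\left(R,L \right)} = 1$
$h = \frac{19}{2}$ ($h = 9 + \frac{3}{6 \left(-6 + 7\right)} = 9 + \frac{3}{6 \cdot 1} = 9 + \frac{3}{6} = 9 + 3 \cdot \frac{1}{6} = 9 + \frac{1}{2} = \frac{19}{2} \approx 9.5$)
$-17 + S{\left(-11,f \right)} h = -17 + 1 \cdot \frac{19}{2} = -17 + \frac{19}{2} = - \frac{15}{2}$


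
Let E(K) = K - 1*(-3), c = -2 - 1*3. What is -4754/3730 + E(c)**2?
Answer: 5083/1865 ≈ 2.7255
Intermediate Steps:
c = -5 (c = -2 - 3 = -5)
E(K) = 3 + K (E(K) = K + 3 = 3 + K)
-4754/3730 + E(c)**2 = -4754/3730 + (3 - 5)**2 = -4754*1/3730 + (-2)**2 = -2377/1865 + 4 = 5083/1865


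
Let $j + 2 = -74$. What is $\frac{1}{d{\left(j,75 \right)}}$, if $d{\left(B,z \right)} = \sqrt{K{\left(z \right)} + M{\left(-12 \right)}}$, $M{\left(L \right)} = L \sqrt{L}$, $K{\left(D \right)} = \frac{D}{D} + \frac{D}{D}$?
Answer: $\frac{\sqrt{2}}{2 \sqrt{1 - 12 i \sqrt{3}}} \approx 0.11221 + 0.10694 i$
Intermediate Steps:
$j = -76$ ($j = -2 - 74 = -76$)
$K{\left(D \right)} = 2$ ($K{\left(D \right)} = 1 + 1 = 2$)
$M{\left(L \right)} = L^{\frac{3}{2}}$
$d{\left(B,z \right)} = \sqrt{2 - 24 i \sqrt{3}}$ ($d{\left(B,z \right)} = \sqrt{2 + \left(-12\right)^{\frac{3}{2}}} = \sqrt{2 - 24 i \sqrt{3}}$)
$\frac{1}{d{\left(j,75 \right)}} = \frac{1}{\sqrt{2 - 24 i \sqrt{3}}}$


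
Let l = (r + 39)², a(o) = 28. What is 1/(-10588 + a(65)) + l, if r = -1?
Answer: 15248639/10560 ≈ 1444.0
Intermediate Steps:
l = 1444 (l = (-1 + 39)² = 38² = 1444)
1/(-10588 + a(65)) + l = 1/(-10588 + 28) + 1444 = 1/(-10560) + 1444 = -1/10560 + 1444 = 15248639/10560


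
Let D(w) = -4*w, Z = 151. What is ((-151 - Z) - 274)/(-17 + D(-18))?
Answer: -576/55 ≈ -10.473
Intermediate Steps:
((-151 - Z) - 274)/(-17 + D(-18)) = ((-151 - 1*151) - 274)/(-17 - 4*(-18)) = ((-151 - 151) - 274)/(-17 + 72) = (-302 - 274)/55 = -576*1/55 = -576/55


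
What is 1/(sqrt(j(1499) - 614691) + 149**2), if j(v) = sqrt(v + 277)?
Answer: 1/(22201 + I*sqrt(614691 - 4*sqrt(111))) ≈ 4.4987e-5 - 1.5886e-6*I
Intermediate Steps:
j(v) = sqrt(277 + v)
1/(sqrt(j(1499) - 614691) + 149**2) = 1/(sqrt(sqrt(277 + 1499) - 614691) + 149**2) = 1/(sqrt(sqrt(1776) - 614691) + 22201) = 1/(sqrt(4*sqrt(111) - 614691) + 22201) = 1/(sqrt(-614691 + 4*sqrt(111)) + 22201) = 1/(22201 + sqrt(-614691 + 4*sqrt(111)))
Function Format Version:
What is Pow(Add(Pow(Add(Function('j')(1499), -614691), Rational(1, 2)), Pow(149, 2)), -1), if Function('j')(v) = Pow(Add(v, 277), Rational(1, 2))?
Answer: Pow(Add(22201, Mul(I, Pow(Add(614691, Mul(-4, Pow(111, Rational(1, 2)))), Rational(1, 2)))), -1) ≈ Add(4.4987e-5, Mul(-1.5886e-6, I))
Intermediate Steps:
Function('j')(v) = Pow(Add(277, v), Rational(1, 2))
Pow(Add(Pow(Add(Function('j')(1499), -614691), Rational(1, 2)), Pow(149, 2)), -1) = Pow(Add(Pow(Add(Pow(Add(277, 1499), Rational(1, 2)), -614691), Rational(1, 2)), Pow(149, 2)), -1) = Pow(Add(Pow(Add(Pow(1776, Rational(1, 2)), -614691), Rational(1, 2)), 22201), -1) = Pow(Add(Pow(Add(Mul(4, Pow(111, Rational(1, 2))), -614691), Rational(1, 2)), 22201), -1) = Pow(Add(Pow(Add(-614691, Mul(4, Pow(111, Rational(1, 2)))), Rational(1, 2)), 22201), -1) = Pow(Add(22201, Pow(Add(-614691, Mul(4, Pow(111, Rational(1, 2)))), Rational(1, 2))), -1)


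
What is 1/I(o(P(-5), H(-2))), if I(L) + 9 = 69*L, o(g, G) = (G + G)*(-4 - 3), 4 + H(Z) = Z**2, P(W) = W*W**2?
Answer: -1/9 ≈ -0.11111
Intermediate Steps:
P(W) = W**3
H(Z) = -4 + Z**2
o(g, G) = -14*G (o(g, G) = (2*G)*(-7) = -14*G)
I(L) = -9 + 69*L
1/I(o(P(-5), H(-2))) = 1/(-9 + 69*(-14*(-4 + (-2)**2))) = 1/(-9 + 69*(-14*(-4 + 4))) = 1/(-9 + 69*(-14*0)) = 1/(-9 + 69*0) = 1/(-9 + 0) = 1/(-9) = -1/9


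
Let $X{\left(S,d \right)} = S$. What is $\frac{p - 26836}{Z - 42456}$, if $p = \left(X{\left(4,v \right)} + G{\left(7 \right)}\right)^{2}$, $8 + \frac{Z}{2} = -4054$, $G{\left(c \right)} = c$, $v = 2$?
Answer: $\frac{1781}{3372} \approx 0.52817$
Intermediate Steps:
$Z = -8124$ ($Z = -16 + 2 \left(-4054\right) = -16 - 8108 = -8124$)
$p = 121$ ($p = \left(4 + 7\right)^{2} = 11^{2} = 121$)
$\frac{p - 26836}{Z - 42456} = \frac{121 - 26836}{-8124 - 42456} = - \frac{26715}{-50580} = \left(-26715\right) \left(- \frac{1}{50580}\right) = \frac{1781}{3372}$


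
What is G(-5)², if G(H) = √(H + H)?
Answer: -10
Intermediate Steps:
G(H) = √2*√H (G(H) = √(2*H) = √2*√H)
G(-5)² = (√2*√(-5))² = (√2*(I*√5))² = (I*√10)² = -10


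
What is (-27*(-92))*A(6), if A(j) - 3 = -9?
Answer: -14904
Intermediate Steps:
A(j) = -6 (A(j) = 3 - 9 = -6)
(-27*(-92))*A(6) = -27*(-92)*(-6) = 2484*(-6) = -14904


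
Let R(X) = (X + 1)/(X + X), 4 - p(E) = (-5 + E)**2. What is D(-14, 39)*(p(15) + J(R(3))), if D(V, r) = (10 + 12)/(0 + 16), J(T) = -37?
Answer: -1463/8 ≈ -182.88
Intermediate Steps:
p(E) = 4 - (-5 + E)**2
R(X) = (1 + X)/(2*X) (R(X) = (1 + X)/((2*X)) = (1 + X)*(1/(2*X)) = (1 + X)/(2*X))
D(V, r) = 11/8 (D(V, r) = 22/16 = 22*(1/16) = 11/8)
D(-14, 39)*(p(15) + J(R(3))) = 11*((4 - (-5 + 15)**2) - 37)/8 = 11*((4 - 1*10**2) - 37)/8 = 11*((4 - 1*100) - 37)/8 = 11*((4 - 100) - 37)/8 = 11*(-96 - 37)/8 = (11/8)*(-133) = -1463/8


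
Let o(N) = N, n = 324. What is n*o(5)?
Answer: 1620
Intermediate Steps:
n*o(5) = 324*5 = 1620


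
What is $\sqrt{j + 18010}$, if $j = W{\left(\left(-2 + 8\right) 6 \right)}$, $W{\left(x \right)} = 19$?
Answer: $11 \sqrt{149} \approx 134.27$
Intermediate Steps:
$j = 19$
$\sqrt{j + 18010} = \sqrt{19 + 18010} = \sqrt{18029} = 11 \sqrt{149}$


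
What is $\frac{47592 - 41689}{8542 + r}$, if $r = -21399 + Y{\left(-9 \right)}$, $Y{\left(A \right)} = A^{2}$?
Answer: $- \frac{5903}{12776} \approx -0.46204$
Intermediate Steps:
$r = -21318$ ($r = -21399 + \left(-9\right)^{2} = -21399 + 81 = -21318$)
$\frac{47592 - 41689}{8542 + r} = \frac{47592 - 41689}{8542 - 21318} = \frac{5903}{-12776} = 5903 \left(- \frac{1}{12776}\right) = - \frac{5903}{12776}$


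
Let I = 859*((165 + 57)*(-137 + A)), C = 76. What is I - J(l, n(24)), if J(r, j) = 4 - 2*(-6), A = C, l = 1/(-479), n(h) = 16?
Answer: -11632594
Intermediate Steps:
l = -1/479 ≈ -0.0020877
A = 76
J(r, j) = 16 (J(r, j) = 4 + 12 = 16)
I = -11632578 (I = 859*((165 + 57)*(-137 + 76)) = 859*(222*(-61)) = 859*(-13542) = -11632578)
I - J(l, n(24)) = -11632578 - 1*16 = -11632578 - 16 = -11632594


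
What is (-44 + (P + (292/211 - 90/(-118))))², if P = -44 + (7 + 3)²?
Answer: 31015084321/154977601 ≈ 200.13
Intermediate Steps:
P = 56 (P = -44 + 10² = -44 + 100 = 56)
(-44 + (P + (292/211 - 90/(-118))))² = (-44 + (56 + (292/211 - 90/(-118))))² = (-44 + (56 + (292*(1/211) - 90*(-1/118))))² = (-44 + (56 + (292/211 + 45/59)))² = (-44 + (56 + 26723/12449))² = (-44 + 723867/12449)² = (176111/12449)² = 31015084321/154977601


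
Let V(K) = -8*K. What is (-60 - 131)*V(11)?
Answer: 16808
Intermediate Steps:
(-60 - 131)*V(11) = (-60 - 131)*(-8*11) = -191*(-88) = 16808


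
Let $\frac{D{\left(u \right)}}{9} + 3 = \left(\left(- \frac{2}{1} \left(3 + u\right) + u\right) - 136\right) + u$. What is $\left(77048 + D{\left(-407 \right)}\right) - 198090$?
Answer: $-122347$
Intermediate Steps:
$D{\left(u \right)} = -1305$ ($D{\left(u \right)} = -27 + 9 \left(\left(\left(- \frac{2}{1} \left(3 + u\right) + u\right) - 136\right) + u\right) = -27 + 9 \left(\left(\left(\left(-2\right) 1 \left(3 + u\right) + u\right) - 136\right) + u\right) = -27 + 9 \left(\left(\left(- 2 \left(3 + u\right) + u\right) - 136\right) + u\right) = -27 + 9 \left(\left(\left(\left(-6 - 2 u\right) + u\right) - 136\right) + u\right) = -27 + 9 \left(\left(\left(-6 - u\right) - 136\right) + u\right) = -27 + 9 \left(\left(-142 - u\right) + u\right) = -27 + 9 \left(-142\right) = -27 - 1278 = -1305$)
$\left(77048 + D{\left(-407 \right)}\right) - 198090 = \left(77048 - 1305\right) - 198090 = 75743 - 198090 = -122347$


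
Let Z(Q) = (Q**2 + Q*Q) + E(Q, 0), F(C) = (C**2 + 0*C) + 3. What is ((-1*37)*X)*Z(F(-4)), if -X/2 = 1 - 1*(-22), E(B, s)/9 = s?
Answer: 1228844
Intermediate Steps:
F(C) = 3 + C**2 (F(C) = (C**2 + 0) + 3 = C**2 + 3 = 3 + C**2)
E(B, s) = 9*s
X = -46 (X = -2*(1 - 1*(-22)) = -2*(1 + 22) = -2*23 = -46)
Z(Q) = 2*Q**2 (Z(Q) = (Q**2 + Q*Q) + 9*0 = (Q**2 + Q**2) + 0 = 2*Q**2 + 0 = 2*Q**2)
((-1*37)*X)*Z(F(-4)) = (-1*37*(-46))*(2*(3 + (-4)**2)**2) = (-37*(-46))*(2*(3 + 16)**2) = 1702*(2*19**2) = 1702*(2*361) = 1702*722 = 1228844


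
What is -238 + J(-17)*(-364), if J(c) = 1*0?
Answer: -238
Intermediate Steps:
J(c) = 0
-238 + J(-17)*(-364) = -238 + 0*(-364) = -238 + 0 = -238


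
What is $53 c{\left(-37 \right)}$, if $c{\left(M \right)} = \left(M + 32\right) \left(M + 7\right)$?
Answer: $7950$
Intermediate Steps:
$c{\left(M \right)} = \left(7 + M\right) \left(32 + M\right)$ ($c{\left(M \right)} = \left(32 + M\right) \left(7 + M\right) = \left(7 + M\right) \left(32 + M\right)$)
$53 c{\left(-37 \right)} = 53 \left(224 + \left(-37\right)^{2} + 39 \left(-37\right)\right) = 53 \left(224 + 1369 - 1443\right) = 53 \cdot 150 = 7950$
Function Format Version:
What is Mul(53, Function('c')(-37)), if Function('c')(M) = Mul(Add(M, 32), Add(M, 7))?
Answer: 7950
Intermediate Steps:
Function('c')(M) = Mul(Add(7, M), Add(32, M)) (Function('c')(M) = Mul(Add(32, M), Add(7, M)) = Mul(Add(7, M), Add(32, M)))
Mul(53, Function('c')(-37)) = Mul(53, Add(224, Pow(-37, 2), Mul(39, -37))) = Mul(53, Add(224, 1369, -1443)) = Mul(53, 150) = 7950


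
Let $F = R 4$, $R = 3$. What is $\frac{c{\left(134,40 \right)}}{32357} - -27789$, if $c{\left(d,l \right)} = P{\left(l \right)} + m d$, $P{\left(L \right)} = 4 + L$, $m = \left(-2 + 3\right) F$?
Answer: $\frac{899170325}{32357} \approx 27789.0$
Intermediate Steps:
$F = 12$ ($F = 3 \cdot 4 = 12$)
$m = 12$ ($m = \left(-2 + 3\right) 12 = 1 \cdot 12 = 12$)
$c{\left(d,l \right)} = 4 + l + 12 d$ ($c{\left(d,l \right)} = \left(4 + l\right) + 12 d = 4 + l + 12 d$)
$\frac{c{\left(134,40 \right)}}{32357} - -27789 = \frac{4 + 40 + 12 \cdot 134}{32357} - -27789 = \left(4 + 40 + 1608\right) \frac{1}{32357} + 27789 = 1652 \cdot \frac{1}{32357} + 27789 = \frac{1652}{32357} + 27789 = \frac{899170325}{32357}$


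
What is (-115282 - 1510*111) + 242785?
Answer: -40107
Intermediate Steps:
(-115282 - 1510*111) + 242785 = (-115282 - 167610) + 242785 = -282892 + 242785 = -40107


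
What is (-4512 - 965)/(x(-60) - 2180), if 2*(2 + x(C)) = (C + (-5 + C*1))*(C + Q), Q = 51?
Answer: 10954/3239 ≈ 3.3819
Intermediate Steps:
x(C) = -2 + (-5 + 2*C)*(51 + C)/2 (x(C) = -2 + ((C + (-5 + C*1))*(C + 51))/2 = -2 + ((C + (-5 + C))*(51 + C))/2 = -2 + ((-5 + 2*C)*(51 + C))/2 = -2 + (-5 + 2*C)*(51 + C)/2)
(-4512 - 965)/(x(-60) - 2180) = (-4512 - 965)/((-259/2 + (-60)**2 + (97/2)*(-60)) - 2180) = -5477/((-259/2 + 3600 - 2910) - 2180) = -5477/(1121/2 - 2180) = -5477/(-3239/2) = -5477*(-2/3239) = 10954/3239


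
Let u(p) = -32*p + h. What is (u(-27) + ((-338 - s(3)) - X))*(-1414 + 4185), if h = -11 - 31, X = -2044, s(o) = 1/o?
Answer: 21012493/3 ≈ 7.0042e+6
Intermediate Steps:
h = -42
u(p) = -42 - 32*p (u(p) = -32*p - 42 = -42 - 32*p)
(u(-27) + ((-338 - s(3)) - X))*(-1414 + 4185) = ((-42 - 32*(-27)) + ((-338 - 1/3) - 1*(-2044)))*(-1414 + 4185) = ((-42 + 864) + ((-338 - 1*⅓) + 2044))*2771 = (822 + ((-338 - ⅓) + 2044))*2771 = (822 + (-1015/3 + 2044))*2771 = (822 + 5117/3)*2771 = (7583/3)*2771 = 21012493/3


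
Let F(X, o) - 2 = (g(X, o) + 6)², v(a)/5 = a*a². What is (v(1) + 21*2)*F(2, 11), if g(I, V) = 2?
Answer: 3102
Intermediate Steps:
v(a) = 5*a³ (v(a) = 5*(a*a²) = 5*a³)
F(X, o) = 66 (F(X, o) = 2 + (2 + 6)² = 2 + 8² = 2 + 64 = 66)
(v(1) + 21*2)*F(2, 11) = (5*1³ + 21*2)*66 = (5*1 + 42)*66 = (5 + 42)*66 = 47*66 = 3102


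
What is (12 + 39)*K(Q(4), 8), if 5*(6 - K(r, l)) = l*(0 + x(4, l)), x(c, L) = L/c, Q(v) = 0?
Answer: 714/5 ≈ 142.80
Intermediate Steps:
K(r, l) = 6 - l²/20 (K(r, l) = 6 - l*(0 + l/4)/5 = 6 - l*l/4/5 = 6 - l²/20)
(12 + 39)*K(Q(4), 8) = (12 + 39)*(6 - 1/20*8²) = 51*(6 - 1/20*64) = 51*(6 - 16/5) = 51*(14/5) = 714/5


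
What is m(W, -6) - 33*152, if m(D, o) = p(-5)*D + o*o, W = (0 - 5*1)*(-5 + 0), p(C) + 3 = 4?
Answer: -4955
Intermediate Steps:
p(C) = 1 (p(C) = -3 + 4 = 1)
W = 25 (W = (0 - 5)*(-5) = -5*(-5) = 25)
m(D, o) = D + o**2 (m(D, o) = 1*D + o*o = D + o**2)
m(W, -6) - 33*152 = (25 + (-6)**2) - 33*152 = (25 + 36) - 5016 = 61 - 5016 = -4955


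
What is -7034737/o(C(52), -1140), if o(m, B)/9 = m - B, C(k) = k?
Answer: -47213/72 ≈ -655.74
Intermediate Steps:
o(m, B) = -9*B + 9*m (o(m, B) = 9*(m - B) = -9*B + 9*m)
-7034737/o(C(52), -1140) = -7034737/(-9*(-1140) + 9*52) = -7034737/(10260 + 468) = -7034737/10728 = -7034737*1/10728 = -47213/72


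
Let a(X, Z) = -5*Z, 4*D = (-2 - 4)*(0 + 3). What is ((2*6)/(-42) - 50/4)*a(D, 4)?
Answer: 1790/7 ≈ 255.71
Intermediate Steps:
D = -9/2 (D = ((-2 - 4)*(0 + 3))/4 = (-6*3)/4 = (¼)*(-18) = -9/2 ≈ -4.5000)
((2*6)/(-42) - 50/4)*a(D, 4) = ((2*6)/(-42) - 50/4)*(-5*4) = (12*(-1/42) - 50*¼)*(-20) = (-2/7 - 25/2)*(-20) = -179/14*(-20) = 1790/7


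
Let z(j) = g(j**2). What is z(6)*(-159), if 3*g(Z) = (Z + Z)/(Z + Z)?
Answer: -53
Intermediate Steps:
g(Z) = 1/3 (g(Z) = ((Z + Z)/(Z + Z))/3 = ((2*Z)/((2*Z)))/3 = ((2*Z)*(1/(2*Z)))/3 = (1/3)*1 = 1/3)
z(j) = 1/3
z(6)*(-159) = (1/3)*(-159) = -53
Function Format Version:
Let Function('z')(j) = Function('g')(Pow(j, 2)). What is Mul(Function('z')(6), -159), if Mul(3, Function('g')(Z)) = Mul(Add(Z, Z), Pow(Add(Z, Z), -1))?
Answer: -53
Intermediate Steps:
Function('g')(Z) = Rational(1, 3) (Function('g')(Z) = Mul(Rational(1, 3), Mul(Add(Z, Z), Pow(Add(Z, Z), -1))) = Mul(Rational(1, 3), Mul(Mul(2, Z), Pow(Mul(2, Z), -1))) = Mul(Rational(1, 3), Mul(Mul(2, Z), Mul(Rational(1, 2), Pow(Z, -1)))) = Mul(Rational(1, 3), 1) = Rational(1, 3))
Function('z')(j) = Rational(1, 3)
Mul(Function('z')(6), -159) = Mul(Rational(1, 3), -159) = -53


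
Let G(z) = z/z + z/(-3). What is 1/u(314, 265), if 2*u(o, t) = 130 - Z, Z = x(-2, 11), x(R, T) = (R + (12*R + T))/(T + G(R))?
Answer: 76/4985 ≈ 0.015246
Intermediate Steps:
G(z) = 1 - z/3 (G(z) = 1 + z*(-1/3) = 1 - z/3)
x(R, T) = (T + 13*R)/(1 + T - R/3) (x(R, T) = (R + (12*R + T))/(T + (1 - R/3)) = (R + (T + 12*R))/(1 + T - R/3) = (T + 13*R)/(1 + T - R/3))
Z = -45/38 (Z = 3*(11 + 13*(-2))/(3 - 1*(-2) + 3*11) = 3*(11 - 26)/(3 + 2 + 33) = 3*(-15)/38 = 3*(1/38)*(-15) = -45/38 ≈ -1.1842)
u(o, t) = 4985/76 (u(o, t) = (130 - 1*(-45/38))/2 = (130 + 45/38)/2 = (1/2)*(4985/38) = 4985/76)
1/u(314, 265) = 1/(4985/76) = 76/4985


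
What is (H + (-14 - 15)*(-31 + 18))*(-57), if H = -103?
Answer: -15618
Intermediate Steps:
(H + (-14 - 15)*(-31 + 18))*(-57) = (-103 + (-14 - 15)*(-31 + 18))*(-57) = (-103 - 29*(-13))*(-57) = (-103 + 377)*(-57) = 274*(-57) = -15618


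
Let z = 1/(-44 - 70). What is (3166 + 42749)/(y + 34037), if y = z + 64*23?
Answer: 1046862/809605 ≈ 1.2931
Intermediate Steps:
z = -1/114 (z = 1/(-114) = -1/114 ≈ -0.0087719)
y = 167807/114 (y = -1/114 + 64*23 = -1/114 + 1472 = 167807/114 ≈ 1472.0)
(3166 + 42749)/(y + 34037) = (3166 + 42749)/(167807/114 + 34037) = 45915/(4048025/114) = 45915*(114/4048025) = 1046862/809605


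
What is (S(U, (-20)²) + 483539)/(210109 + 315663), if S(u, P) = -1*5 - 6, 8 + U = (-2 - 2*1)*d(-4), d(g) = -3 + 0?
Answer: 120882/131443 ≈ 0.91965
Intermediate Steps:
d(g) = -3
U = 4 (U = -8 + (-2 - 2*1)*(-3) = -8 + (-2 - 2)*(-3) = -8 - 4*(-3) = -8 + 12 = 4)
S(u, P) = -11 (S(u, P) = -5 - 6 = -11)
(S(U, (-20)²) + 483539)/(210109 + 315663) = (-11 + 483539)/(210109 + 315663) = 483528/525772 = 483528*(1/525772) = 120882/131443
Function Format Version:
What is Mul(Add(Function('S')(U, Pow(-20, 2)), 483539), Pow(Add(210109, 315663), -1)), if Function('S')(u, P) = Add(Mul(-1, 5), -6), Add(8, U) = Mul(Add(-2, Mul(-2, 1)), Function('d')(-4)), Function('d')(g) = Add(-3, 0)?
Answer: Rational(120882, 131443) ≈ 0.91965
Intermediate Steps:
Function('d')(g) = -3
U = 4 (U = Add(-8, Mul(Add(-2, Mul(-2, 1)), -3)) = Add(-8, Mul(Add(-2, -2), -3)) = Add(-8, Mul(-4, -3)) = Add(-8, 12) = 4)
Function('S')(u, P) = -11 (Function('S')(u, P) = Add(-5, -6) = -11)
Mul(Add(Function('S')(U, Pow(-20, 2)), 483539), Pow(Add(210109, 315663), -1)) = Mul(Add(-11, 483539), Pow(Add(210109, 315663), -1)) = Mul(483528, Pow(525772, -1)) = Mul(483528, Rational(1, 525772)) = Rational(120882, 131443)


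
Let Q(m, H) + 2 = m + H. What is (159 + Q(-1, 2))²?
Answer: 24964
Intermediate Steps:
Q(m, H) = -2 + H + m (Q(m, H) = -2 + (m + H) = -2 + (H + m) = -2 + H + m)
(159 + Q(-1, 2))² = (159 + (-2 + 2 - 1))² = (159 - 1)² = 158² = 24964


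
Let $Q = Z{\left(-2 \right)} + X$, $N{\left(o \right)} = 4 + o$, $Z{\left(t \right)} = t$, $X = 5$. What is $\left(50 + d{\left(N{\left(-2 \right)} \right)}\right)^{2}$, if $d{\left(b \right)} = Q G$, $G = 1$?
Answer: $2809$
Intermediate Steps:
$Q = 3$ ($Q = -2 + 5 = 3$)
$d{\left(b \right)} = 3$ ($d{\left(b \right)} = 3 \cdot 1 = 3$)
$\left(50 + d{\left(N{\left(-2 \right)} \right)}\right)^{2} = \left(50 + 3\right)^{2} = 53^{2} = 2809$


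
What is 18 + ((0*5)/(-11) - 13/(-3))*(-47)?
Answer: -557/3 ≈ -185.67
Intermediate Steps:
18 + ((0*5)/(-11) - 13/(-3))*(-47) = 18 + (0*(-1/11) - 13*(-⅓))*(-47) = 18 + (0 + 13/3)*(-47) = 18 + (13/3)*(-47) = 18 - 611/3 = -557/3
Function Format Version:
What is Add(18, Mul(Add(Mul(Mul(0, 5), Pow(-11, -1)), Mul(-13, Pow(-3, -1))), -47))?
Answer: Rational(-557, 3) ≈ -185.67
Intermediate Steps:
Add(18, Mul(Add(Mul(Mul(0, 5), Pow(-11, -1)), Mul(-13, Pow(-3, -1))), -47)) = Add(18, Mul(Add(Mul(0, Rational(-1, 11)), Mul(-13, Rational(-1, 3))), -47)) = Add(18, Mul(Add(0, Rational(13, 3)), -47)) = Add(18, Mul(Rational(13, 3), -47)) = Add(18, Rational(-611, 3)) = Rational(-557, 3)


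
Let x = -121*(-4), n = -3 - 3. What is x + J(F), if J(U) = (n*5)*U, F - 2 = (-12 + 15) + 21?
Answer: -296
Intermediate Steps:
n = -6
x = 484
F = 26 (F = 2 + ((-12 + 15) + 21) = 2 + (3 + 21) = 2 + 24 = 26)
J(U) = -30*U (J(U) = (-6*5)*U = -30*U)
x + J(F) = 484 - 30*26 = 484 - 780 = -296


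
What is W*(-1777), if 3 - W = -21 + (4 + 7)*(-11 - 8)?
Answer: -414041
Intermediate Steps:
W = 233 (W = 3 - (-21 + (4 + 7)*(-11 - 8)) = 3 - (-21 + 11*(-19)) = 3 - (-21 - 209) = 3 - 1*(-230) = 3 + 230 = 233)
W*(-1777) = 233*(-1777) = -414041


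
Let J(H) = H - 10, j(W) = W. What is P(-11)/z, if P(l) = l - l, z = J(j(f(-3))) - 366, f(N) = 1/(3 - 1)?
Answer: 0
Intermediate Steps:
f(N) = 1/2
J(H) = -10 + H
z = -751/2 (z = (-10 + 1/2) - 366 = -19/2 - 366 = -751/2 ≈ -375.50)
P(l) = 0
P(-11)/z = 0/(-751/2) = 0*(-2/751) = 0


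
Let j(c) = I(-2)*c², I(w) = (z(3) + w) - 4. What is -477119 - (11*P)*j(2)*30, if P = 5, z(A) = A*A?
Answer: -496919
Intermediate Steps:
z(A) = A²
I(w) = 5 + w (I(w) = (3² + w) - 4 = (9 + w) - 4 = 5 + w)
j(c) = 3*c² (j(c) = (5 - 2)*c² = 3*c²)
-477119 - (11*P)*j(2)*30 = -477119 - (11*5)*(3*2²)*30 = -477119 - 55*(3*4)*30 = -477119 - 55*12*30 = -477119 - 660*30 = -477119 - 1*19800 = -477119 - 19800 = -496919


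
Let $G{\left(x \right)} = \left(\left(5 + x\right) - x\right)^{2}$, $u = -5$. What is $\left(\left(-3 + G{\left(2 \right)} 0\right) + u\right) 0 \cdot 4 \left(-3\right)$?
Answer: $0$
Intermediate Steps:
$G{\left(x \right)} = 25$ ($G{\left(x \right)} = 5^{2} = 25$)
$\left(\left(-3 + G{\left(2 \right)} 0\right) + u\right) 0 \cdot 4 \left(-3\right) = \left(\left(-3 + 25 \cdot 0\right) - 5\right) 0 \cdot 4 \left(-3\right) = \left(\left(-3 + 0\right) - 5\right) 0 \left(-3\right) = \left(-3 - 5\right) 0 = \left(-8\right) 0 = 0$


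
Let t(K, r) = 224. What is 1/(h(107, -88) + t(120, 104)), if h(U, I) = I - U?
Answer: 1/29 ≈ 0.034483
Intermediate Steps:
1/(h(107, -88) + t(120, 104)) = 1/((-88 - 1*107) + 224) = 1/((-88 - 107) + 224) = 1/(-195 + 224) = 1/29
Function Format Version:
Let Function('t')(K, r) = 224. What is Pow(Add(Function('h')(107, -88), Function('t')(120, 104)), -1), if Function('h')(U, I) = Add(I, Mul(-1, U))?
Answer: Rational(1, 29) ≈ 0.034483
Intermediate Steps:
Pow(Add(Function('h')(107, -88), Function('t')(120, 104)), -1) = Pow(Add(Add(-88, Mul(-1, 107)), 224), -1) = Pow(Add(Add(-88, -107), 224), -1) = Pow(Add(-195, 224), -1) = Pow(29, -1) = Rational(1, 29)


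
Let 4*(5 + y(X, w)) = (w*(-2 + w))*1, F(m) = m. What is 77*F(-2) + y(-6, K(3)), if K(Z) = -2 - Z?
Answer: -601/4 ≈ -150.25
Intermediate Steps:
y(X, w) = -5 + w*(-2 + w)/4 (y(X, w) = -5 + ((w*(-2 + w))*1)/4 = -5 + (w*(-2 + w))/4 = -5 + w*(-2 + w)/4)
77*F(-2) + y(-6, K(3)) = 77*(-2) + (-5 - (-2 - 1*3)/2 + (-2 - 1*3)**2/4) = -154 + (-5 - (-2 - 3)/2 + (-2 - 3)**2/4) = -154 + (-5 - 1/2*(-5) + (1/4)*(-5)**2) = -154 + (-5 + 5/2 + (1/4)*25) = -154 + (-5 + 5/2 + 25/4) = -154 + 15/4 = -601/4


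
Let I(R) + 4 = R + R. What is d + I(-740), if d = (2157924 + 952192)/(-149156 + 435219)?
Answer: -421407376/286063 ≈ -1473.1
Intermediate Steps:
d = 3110116/286063 ≈ 10.872
I(R) = -4 + 2*R (I(R) = -4 + (R + R) = -4 + 2*R)
d + I(-740) = 3110116/286063 + (-4 + 2*(-740)) = 3110116/286063 + (-4 - 1480) = 3110116/286063 - 1484 = -421407376/286063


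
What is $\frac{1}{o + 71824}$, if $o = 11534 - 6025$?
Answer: $\frac{1}{77333} \approx 1.2931 \cdot 10^{-5}$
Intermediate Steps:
$o = 5509$
$\frac{1}{o + 71824} = \frac{1}{5509 + 71824} = \frac{1}{77333}$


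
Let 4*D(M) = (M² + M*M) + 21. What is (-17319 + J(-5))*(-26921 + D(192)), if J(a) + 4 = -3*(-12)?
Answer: 586634345/4 ≈ 1.4666e+8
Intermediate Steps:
D(M) = 21/4 + M²/2 (D(M) = ((M² + M*M) + 21)/4 = ((M² + M²) + 21)/4 = (2*M² + 21)/4 = (21 + 2*M²)/4 = 21/4 + M²/2)
J(a) = 32 (J(a) = -4 - 3*(-12) = -4 + 36 = 32)
(-17319 + J(-5))*(-26921 + D(192)) = (-17319 + 32)*(-26921 + (21/4 + (½)*192²)) = -17287*(-26921 + (21/4 + (½)*36864)) = -17287*(-26921 + (21/4 + 18432)) = -17287*(-26921 + 73749/4) = -17287*(-33935/4) = 586634345/4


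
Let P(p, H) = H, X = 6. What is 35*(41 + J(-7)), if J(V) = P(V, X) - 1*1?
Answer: 1610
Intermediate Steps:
J(V) = 5 (J(V) = 6 - 1*1 = 6 - 1 = 5)
35*(41 + J(-7)) = 35*(41 + 5) = 35*46 = 1610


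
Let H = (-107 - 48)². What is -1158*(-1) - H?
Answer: -22867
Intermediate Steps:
H = 24025 (H = (-155)² = 24025)
-1158*(-1) - H = -1158*(-1) - 1*24025 = 1158 - 24025 = -22867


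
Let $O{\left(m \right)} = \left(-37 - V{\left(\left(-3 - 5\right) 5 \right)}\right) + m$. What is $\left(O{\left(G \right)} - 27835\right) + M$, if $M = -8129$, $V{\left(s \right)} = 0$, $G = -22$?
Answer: $-36023$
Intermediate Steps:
$O{\left(m \right)} = -37 + m$ ($O{\left(m \right)} = \left(-37 - 0\right) + m = \left(-37 + 0\right) + m = -37 + m$)
$\left(O{\left(G \right)} - 27835\right) + M = \left(\left(-37 - 22\right) - 27835\right) - 8129 = \left(-59 - 27835\right) - 8129 = -27894 - 8129 = -36023$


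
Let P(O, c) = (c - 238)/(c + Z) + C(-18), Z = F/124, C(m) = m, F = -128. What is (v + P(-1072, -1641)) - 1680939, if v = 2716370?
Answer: 52705686188/50903 ≈ 1.0354e+6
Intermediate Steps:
Z = -32/31 (Z = -128/124 = -128*1/124 = -32/31 ≈ -1.0323)
P(O, c) = -18 + (-238 + c)/(-32/31 + c) (P(O, c) = (c - 238)/(c - 32/31) - 18 = (-238 + c)/(-32/31 + c) - 18 = -18 + (-238 + c)/(-32/31 + c))
(v + P(-1072, -1641)) - 1680939 = (2716370 + (-6802 - 527*(-1641))/(-32 + 31*(-1641))) - 1680939 = (2716370 + (-6802 + 864807)/(-32 - 50871)) - 1680939 = (2716370 + 858005/(-50903)) - 1680939 = (2716370 - 1/50903*858005) - 1680939 = (2716370 - 858005/50903) - 1680939 = 138270524105/50903 - 1680939 = 52705686188/50903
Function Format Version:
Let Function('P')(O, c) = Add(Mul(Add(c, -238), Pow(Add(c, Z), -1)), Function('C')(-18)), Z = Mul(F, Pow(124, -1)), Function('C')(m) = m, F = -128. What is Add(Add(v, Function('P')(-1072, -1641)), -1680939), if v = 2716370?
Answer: Rational(52705686188, 50903) ≈ 1.0354e+6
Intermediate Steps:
Z = Rational(-32, 31) (Z = Mul(-128, Pow(124, -1)) = Mul(-128, Rational(1, 124)) = Rational(-32, 31) ≈ -1.0323)
Function('P')(O, c) = Add(-18, Mul(Pow(Add(Rational(-32, 31), c), -1), Add(-238, c))) (Function('P')(O, c) = Add(Mul(Add(c, -238), Pow(Add(c, Rational(-32, 31)), -1)), -18) = Add(Mul(Add(-238, c), Pow(Add(Rational(-32, 31), c), -1)), -18) = Add(Mul(Pow(Add(Rational(-32, 31), c), -1), Add(-238, c)), -18) = Add(-18, Mul(Pow(Add(Rational(-32, 31), c), -1), Add(-238, c))))
Add(Add(v, Function('P')(-1072, -1641)), -1680939) = Add(Add(2716370, Mul(Pow(Add(-32, Mul(31, -1641)), -1), Add(-6802, Mul(-527, -1641)))), -1680939) = Add(Add(2716370, Mul(Pow(Add(-32, -50871), -1), Add(-6802, 864807))), -1680939) = Add(Add(2716370, Mul(Pow(-50903, -1), 858005)), -1680939) = Add(Add(2716370, Mul(Rational(-1, 50903), 858005)), -1680939) = Add(Add(2716370, Rational(-858005, 50903)), -1680939) = Add(Rational(138270524105, 50903), -1680939) = Rational(52705686188, 50903)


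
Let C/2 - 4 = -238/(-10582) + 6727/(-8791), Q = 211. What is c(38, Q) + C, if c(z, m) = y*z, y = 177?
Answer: 313150667998/46513181 ≈ 6732.5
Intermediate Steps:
C = 303012592/46513181 (C = 8 + 2*(-238/(-10582) + 6727/(-8791)) = 8 + 2*(-238*(-1/10582) + 6727*(-1/8791)) = 8 + 2*(119/5291 - 6727/8791) = 8 + 2*(-34546428/46513181) = 8 - 69092856/46513181 = 303012592/46513181 ≈ 6.5146)
c(z, m) = 177*z
c(38, Q) + C = 177*38 + 303012592/46513181 = 6726 + 303012592/46513181 = 313150667998/46513181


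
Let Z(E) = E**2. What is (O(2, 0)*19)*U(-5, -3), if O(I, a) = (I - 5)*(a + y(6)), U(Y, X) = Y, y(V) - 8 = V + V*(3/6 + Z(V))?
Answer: 66405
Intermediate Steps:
y(V) = 8 + V + V*(1/2 + V**2) (y(V) = 8 + (V + V*(3/6 + V**2)) = 8 + (V + V*(3*(1/6) + V**2)) = 8 + (V + V*(1/2 + V**2)) = 8 + V + V*(1/2 + V**2))
O(I, a) = (-5 + I)*(233 + a) (O(I, a) = (I - 5)*(a + (8 + 6**3 + (3/2)*6)) = (-5 + I)*(a + (8 + 216 + 9)) = (-5 + I)*(a + 233) = (-5 + I)*(233 + a))
(O(2, 0)*19)*U(-5, -3) = ((-1165 - 5*0 + 233*2 + 2*0)*19)*(-5) = ((-1165 + 0 + 466 + 0)*19)*(-5) = -699*19*(-5) = -13281*(-5) = 66405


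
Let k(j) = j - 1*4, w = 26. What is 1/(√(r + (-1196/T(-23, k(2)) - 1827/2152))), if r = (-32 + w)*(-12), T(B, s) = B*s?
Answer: 2*√52274770/97165 ≈ 0.14882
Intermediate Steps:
k(j) = -4 + j (k(j) = j - 4 = -4 + j)
r = 72 (r = (-32 + 26)*(-12) = -6*(-12) = 72)
1/(√(r + (-1196/T(-23, k(2)) - 1827/2152))) = 1/(√(72 + (-1196*(-1/(23*(-4 + 2))) - 1827/2152))) = 1/(√(72 + (-1196/((-23*(-2))) - 1827*1/2152))) = 1/(√(72 + (-1196/46 - 1827/2152))) = 1/(√(72 + (-1196*1/46 - 1827/2152))) = 1/(√(72 + (-26 - 1827/2152))) = 1/(√(72 - 57779/2152)) = 1/(√(97165/2152)) = 1/(√52274770/1076) = 2*√52274770/97165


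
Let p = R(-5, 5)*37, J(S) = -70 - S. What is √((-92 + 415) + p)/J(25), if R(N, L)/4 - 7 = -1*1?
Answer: -√1211/95 ≈ -0.36631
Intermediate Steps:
R(N, L) = 24 (R(N, L) = 28 + 4*(-1*1) = 28 + 4*(-1) = 28 - 4 = 24)
p = 888 (p = 24*37 = 888)
√((-92 + 415) + p)/J(25) = √((-92 + 415) + 888)/(-70 - 1*25) = √(323 + 888)/(-70 - 25) = √1211/(-95) = √1211*(-1/95) = -√1211/95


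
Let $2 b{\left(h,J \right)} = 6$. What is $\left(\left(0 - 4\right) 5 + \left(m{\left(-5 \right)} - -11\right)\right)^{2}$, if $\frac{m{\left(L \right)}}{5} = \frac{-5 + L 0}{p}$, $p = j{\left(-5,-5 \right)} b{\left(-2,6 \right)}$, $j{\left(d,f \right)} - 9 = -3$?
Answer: $\frac{34969}{324} \approx 107.93$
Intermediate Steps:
$j{\left(d,f \right)} = 6$ ($j{\left(d,f \right)} = 9 - 3 = 6$)
$b{\left(h,J \right)} = 3$ ($b{\left(h,J \right)} = \frac{1}{2} \cdot 6 = 3$)
$p = 18$ ($p = 6 \cdot 3 = 18$)
$m{\left(L \right)} = - \frac{25}{18}$ ($m{\left(L \right)} = 5 \frac{-5 + L 0}{18} = 5 \left(-5 + 0\right) \frac{1}{18} = 5 \left(\left(-5\right) \frac{1}{18}\right) = 5 \left(- \frac{5}{18}\right) = - \frac{25}{18}$)
$\left(\left(0 - 4\right) 5 + \left(m{\left(-5 \right)} - -11\right)\right)^{2} = \left(\left(0 - 4\right) 5 - - \frac{173}{18}\right)^{2} = \left(\left(-4\right) 5 + \left(- \frac{25}{18} + 11\right)\right)^{2} = \left(-20 + \frac{173}{18}\right)^{2} = \left(- \frac{187}{18}\right)^{2} = \frac{34969}{324}$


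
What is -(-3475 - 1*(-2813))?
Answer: 662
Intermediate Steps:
-(-3475 - 1*(-2813)) = -(-3475 + 2813) = -1*(-662) = 662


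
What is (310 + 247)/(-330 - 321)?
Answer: -557/651 ≈ -0.85561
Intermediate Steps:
(310 + 247)/(-330 - 321) = 557/(-651) = 557*(-1/651) = -557/651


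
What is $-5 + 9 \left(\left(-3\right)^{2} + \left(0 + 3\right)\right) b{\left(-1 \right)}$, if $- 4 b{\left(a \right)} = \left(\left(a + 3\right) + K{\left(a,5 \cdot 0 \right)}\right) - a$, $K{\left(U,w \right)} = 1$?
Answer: $-113$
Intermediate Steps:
$b{\left(a \right)} = -1$ ($b{\left(a \right)} = - \frac{\left(\left(a + 3\right) + 1\right) - a}{4} = - \frac{\left(\left(3 + a\right) + 1\right) - a}{4} = - \frac{\left(4 + a\right) - a}{4} = \left(- \frac{1}{4}\right) 4 = -1$)
$-5 + 9 \left(\left(-3\right)^{2} + \left(0 + 3\right)\right) b{\left(-1 \right)} = -5 + 9 \left(\left(-3\right)^{2} + \left(0 + 3\right)\right) \left(-1\right) = -5 + 9 \left(9 + 3\right) \left(-1\right) = -5 + 9 \cdot 12 \left(-1\right) = -5 + 9 \left(-12\right) = -5 - 108 = -113$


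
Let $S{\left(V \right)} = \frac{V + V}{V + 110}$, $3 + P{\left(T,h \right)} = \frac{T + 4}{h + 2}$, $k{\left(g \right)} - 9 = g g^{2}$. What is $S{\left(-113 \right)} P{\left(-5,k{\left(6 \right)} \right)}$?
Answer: $- \frac{154132}{681} \approx -226.33$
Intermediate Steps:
$k{\left(g \right)} = 9 + g^{3}$ ($k{\left(g \right)} = 9 + g g^{2} = 9 + g^{3}$)
$P{\left(T,h \right)} = -3 + \frac{4 + T}{2 + h}$ ($P{\left(T,h \right)} = -3 + \frac{T + 4}{h + 2} = -3 + \frac{4 + T}{2 + h}$)
$S{\left(V \right)} = \frac{2 V}{110 + V}$
$S{\left(-113 \right)} P{\left(-5,k{\left(6 \right)} \right)} = 2 \left(-113\right) \frac{1}{110 - 113} \frac{-2 - 5 - 3 \left(9 + 6^{3}\right)}{2 + \left(9 + 6^{3}\right)} = 2 \left(-113\right) \frac{1}{-3} \frac{-2 - 5 - 3 \left(9 + 216\right)}{2 + \left(9 + 216\right)} = 2 \left(-113\right) \left(- \frac{1}{3}\right) \frac{-2 - 5 - 675}{2 + 225} = \frac{226 \frac{-2 - 5 - 675}{227}}{3} = \frac{226 \cdot \frac{1}{227} \left(-682\right)}{3} = \frac{226}{3} \left(- \frac{682}{227}\right) = - \frac{154132}{681}$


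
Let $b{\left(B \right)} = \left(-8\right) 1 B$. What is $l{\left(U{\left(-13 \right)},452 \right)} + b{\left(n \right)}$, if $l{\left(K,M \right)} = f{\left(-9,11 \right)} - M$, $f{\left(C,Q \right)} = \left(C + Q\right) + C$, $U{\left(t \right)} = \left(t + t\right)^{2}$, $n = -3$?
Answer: $-435$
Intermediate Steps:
$b{\left(B \right)} = - 8 B$
$U{\left(t \right)} = 4 t^{2}$ ($U{\left(t \right)} = \left(2 t\right)^{2} = 4 t^{2}$)
$f{\left(C,Q \right)} = Q + 2 C$
$l{\left(K,M \right)} = -7 - M$ ($l{\left(K,M \right)} = \left(11 + 2 \left(-9\right)\right) - M = \left(11 - 18\right) - M = -7 - M$)
$l{\left(U{\left(-13 \right)},452 \right)} + b{\left(n \right)} = \left(-7 - 452\right) - -24 = \left(-7 - 452\right) + 24 = -459 + 24 = -435$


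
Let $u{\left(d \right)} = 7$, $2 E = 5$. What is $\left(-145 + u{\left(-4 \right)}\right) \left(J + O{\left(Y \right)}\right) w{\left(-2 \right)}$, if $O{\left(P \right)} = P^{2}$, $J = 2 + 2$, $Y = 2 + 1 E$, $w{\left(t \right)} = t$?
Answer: $6693$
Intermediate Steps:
$E = \frac{5}{2}$ ($E = \frac{1}{2} \cdot 5 = \frac{5}{2} \approx 2.5$)
$Y = \frac{9}{2}$ ($Y = 2 + 1 \cdot \frac{5}{2} = 2 + \frac{5}{2} = \frac{9}{2} \approx 4.5$)
$J = 4$
$\left(-145 + u{\left(-4 \right)}\right) \left(J + O{\left(Y \right)}\right) w{\left(-2 \right)} = \left(-145 + 7\right) \left(4 + \left(\frac{9}{2}\right)^{2}\right) \left(-2\right) = - 138 \left(4 + \frac{81}{4}\right) \left(-2\right) = - 138 \cdot \frac{97}{4} \left(-2\right) = \left(-138\right) \left(- \frac{97}{2}\right) = 6693$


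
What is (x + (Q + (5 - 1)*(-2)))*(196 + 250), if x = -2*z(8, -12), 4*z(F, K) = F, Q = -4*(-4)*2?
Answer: 8920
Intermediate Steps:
Q = 32 (Q = 16*2 = 32)
z(F, K) = F/4
x = -4 (x = -8/2 = -2*2 = -4)
(x + (Q + (5 - 1)*(-2)))*(196 + 250) = (-4 + (32 + (5 - 1)*(-2)))*(196 + 250) = (-4 + (32 + 4*(-2)))*446 = (-4 + (32 - 8))*446 = (-4 + 24)*446 = 20*446 = 8920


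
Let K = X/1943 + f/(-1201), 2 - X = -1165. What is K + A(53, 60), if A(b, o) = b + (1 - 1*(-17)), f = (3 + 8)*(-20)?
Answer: 167510580/2333543 ≈ 71.784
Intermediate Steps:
X = 1167 (X = 2 - 1*(-1165) = 2 + 1165 = 1167)
f = -220 (f = 11*(-20) = -220)
A(b, o) = 18 + b (A(b, o) = b + (1 + 17) = b + 18 = 18 + b)
K = 1829027/2333543 (K = 1167/1943 - 220/(-1201) = 1167*(1/1943) - 220*(-1/1201) = 1167/1943 + 220/1201 = 1829027/2333543 ≈ 0.78380)
K + A(53, 60) = 1829027/2333543 + (18 + 53) = 1829027/2333543 + 71 = 167510580/2333543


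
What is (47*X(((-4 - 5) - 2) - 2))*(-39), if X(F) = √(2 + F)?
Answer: -1833*I*√11 ≈ -6079.4*I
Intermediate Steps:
(47*X(((-4 - 5) - 2) - 2))*(-39) = (47*√(2 + (((-4 - 5) - 2) - 2)))*(-39) = (47*√(2 + ((-9 - 2) - 2)))*(-39) = (47*√(2 + (-11 - 2)))*(-39) = (47*√(2 - 13))*(-39) = (47*√(-11))*(-39) = (47*(I*√11))*(-39) = (47*I*√11)*(-39) = -1833*I*√11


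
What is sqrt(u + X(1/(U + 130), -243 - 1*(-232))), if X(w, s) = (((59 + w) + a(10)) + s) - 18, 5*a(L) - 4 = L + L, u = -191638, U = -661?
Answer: I*sqrt(150068417795)/885 ≈ 437.73*I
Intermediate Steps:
a(L) = 4/5 + 2*L/5 (a(L) = 4/5 + (L + L)/5 = 4/5 + (2*L)/5 = 4/5 + 2*L/5)
X(w, s) = 229/5 + s + w (X(w, s) = (((59 + w) + (4/5 + (2/5)*10)) + s) - 18 = (((59 + w) + (4/5 + 4)) + s) - 18 = (((59 + w) + 24/5) + s) - 18 = ((319/5 + w) + s) - 18 = (319/5 + s + w) - 18 = 229/5 + s + w)
sqrt(u + X(1/(U + 130), -243 - 1*(-232))) = sqrt(-191638 + (229/5 + (-243 - 1*(-232)) + 1/(-661 + 130))) = sqrt(-191638 + (229/5 + (-243 + 232) + 1/(-531))) = sqrt(-191638 + (229/5 - 11 - 1/531)) = sqrt(-191638 + 92389/2655) = sqrt(-508706501/2655) = I*sqrt(150068417795)/885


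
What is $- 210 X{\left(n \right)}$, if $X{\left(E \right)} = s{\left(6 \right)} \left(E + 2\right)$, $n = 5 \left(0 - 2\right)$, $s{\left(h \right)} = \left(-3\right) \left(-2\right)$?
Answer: $10080$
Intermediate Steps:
$s{\left(h \right)} = 6$
$n = -10$ ($n = 5 \left(-2\right) = -10$)
$X{\left(E \right)} = 12 + 6 E$ ($X{\left(E \right)} = 6 \left(E + 2\right) = 6 \left(2 + E\right) = 12 + 6 E$)
$- 210 X{\left(n \right)} = - 210 \left(12 + 6 \left(-10\right)\right) = - 210 \left(12 - 60\right) = \left(-210\right) \left(-48\right) = 10080$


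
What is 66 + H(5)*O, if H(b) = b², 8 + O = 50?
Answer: 1116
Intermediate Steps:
O = 42 (O = -8 + 50 = 42)
66 + H(5)*O = 66 + 5²*42 = 66 + 25*42 = 66 + 1050 = 1116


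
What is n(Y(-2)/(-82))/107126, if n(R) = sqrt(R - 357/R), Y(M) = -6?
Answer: I*sqrt(2050369)/2196083 ≈ 0.00065203*I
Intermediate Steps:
n(Y(-2)/(-82))/107126 = sqrt(-6/(-82) - 357/((-6/(-82))))/107126 = sqrt(-6*(-1/82) - 357/((-6*(-1/82))))*(1/107126) = sqrt(3/41 - 357/3/41)*(1/107126) = sqrt(3/41 - 357*41/3)*(1/107126) = sqrt(3/41 - 4879)*(1/107126) = sqrt(-200036/41)*(1/107126) = (2*I*sqrt(2050369)/41)*(1/107126) = I*sqrt(2050369)/2196083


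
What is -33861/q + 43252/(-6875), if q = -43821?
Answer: -50380349/9129375 ≈ -5.5185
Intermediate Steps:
-33861/q + 43252/(-6875) = -33861/(-43821) + 43252/(-6875) = -33861*(-1/43821) + 43252*(-1/6875) = 11287/14607 - 3932/625 = -50380349/9129375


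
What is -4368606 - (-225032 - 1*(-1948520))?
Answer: -6092094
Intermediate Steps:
-4368606 - (-225032 - 1*(-1948520)) = -4368606 - (-225032 + 1948520) = -4368606 - 1*1723488 = -4368606 - 1723488 = -6092094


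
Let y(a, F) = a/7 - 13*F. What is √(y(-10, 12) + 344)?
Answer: √9142/7 ≈ 13.659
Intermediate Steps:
y(a, F) = -13*F + a/7 (y(a, F) = a/7 - 13*F = -13*F + a/7)
√(y(-10, 12) + 344) = √((-13*12 + (⅐)*(-10)) + 344) = √((-156 - 10/7) + 344) = √(-1102/7 + 344) = √(1306/7) = √9142/7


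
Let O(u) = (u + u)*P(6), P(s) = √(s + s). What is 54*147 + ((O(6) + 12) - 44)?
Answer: 7906 + 24*√3 ≈ 7947.6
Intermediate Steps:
P(s) = √2*√s (P(s) = √(2*s) = √2*√s)
O(u) = 4*u*√3 (O(u) = (u + u)*(√2*√6) = (2*u)*(2*√3) = 4*u*√3)
54*147 + ((O(6) + 12) - 44) = 54*147 + ((4*6*√3 + 12) - 44) = 7938 + ((24*√3 + 12) - 44) = 7938 + ((12 + 24*√3) - 44) = 7938 + (-32 + 24*√3) = 7906 + 24*√3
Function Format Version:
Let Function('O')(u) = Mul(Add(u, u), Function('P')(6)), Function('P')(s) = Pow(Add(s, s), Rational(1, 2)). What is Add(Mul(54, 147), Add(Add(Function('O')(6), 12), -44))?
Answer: Add(7906, Mul(24, Pow(3, Rational(1, 2)))) ≈ 7947.6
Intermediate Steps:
Function('P')(s) = Mul(Pow(2, Rational(1, 2)), Pow(s, Rational(1, 2))) (Function('P')(s) = Pow(Mul(2, s), Rational(1, 2)) = Mul(Pow(2, Rational(1, 2)), Pow(s, Rational(1, 2))))
Function('O')(u) = Mul(4, u, Pow(3, Rational(1, 2))) (Function('O')(u) = Mul(Add(u, u), Mul(Pow(2, Rational(1, 2)), Pow(6, Rational(1, 2)))) = Mul(Mul(2, u), Mul(2, Pow(3, Rational(1, 2)))) = Mul(4, u, Pow(3, Rational(1, 2))))
Add(Mul(54, 147), Add(Add(Function('O')(6), 12), -44)) = Add(Mul(54, 147), Add(Add(Mul(4, 6, Pow(3, Rational(1, 2))), 12), -44)) = Add(7938, Add(Add(Mul(24, Pow(3, Rational(1, 2))), 12), -44)) = Add(7938, Add(Add(12, Mul(24, Pow(3, Rational(1, 2)))), -44)) = Add(7938, Add(-32, Mul(24, Pow(3, Rational(1, 2))))) = Add(7906, Mul(24, Pow(3, Rational(1, 2))))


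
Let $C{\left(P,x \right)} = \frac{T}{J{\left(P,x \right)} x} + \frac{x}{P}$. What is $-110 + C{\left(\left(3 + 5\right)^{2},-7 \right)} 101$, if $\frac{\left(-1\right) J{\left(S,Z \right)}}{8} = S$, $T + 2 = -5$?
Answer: $- \frac{62077}{512} \approx -121.24$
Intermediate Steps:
$T = -7$ ($T = -2 - 5 = -7$)
$J{\left(S,Z \right)} = - 8 S$
$C{\left(P,x \right)} = \frac{x}{P} + \frac{7}{8 P x}$ ($C{\left(P,x \right)} = - \frac{7}{- 8 P x} + \frac{x}{P} = - \frac{7}{\left(-8\right) P x} + \frac{x}{P} = - 7 \left(- \frac{1}{8 P x}\right) + \frac{x}{P} = \frac{7}{8 P x} + \frac{x}{P} = \frac{x}{P} + \frac{7}{8 P x}$)
$-110 + C{\left(\left(3 + 5\right)^{2},-7 \right)} 101 = -110 + \frac{\frac{7}{8} + \left(-7\right)^{2}}{\left(3 + 5\right)^{2} \left(-7\right)} 101 = -110 + \frac{1}{8^{2}} \left(- \frac{1}{7}\right) \left(\frac{7}{8} + 49\right) 101 = -110 + \frac{1}{64} \left(- \frac{1}{7}\right) \frac{399}{8} \cdot 101 = -110 - \frac{5757}{512} = - \frac{62077}{512}$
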